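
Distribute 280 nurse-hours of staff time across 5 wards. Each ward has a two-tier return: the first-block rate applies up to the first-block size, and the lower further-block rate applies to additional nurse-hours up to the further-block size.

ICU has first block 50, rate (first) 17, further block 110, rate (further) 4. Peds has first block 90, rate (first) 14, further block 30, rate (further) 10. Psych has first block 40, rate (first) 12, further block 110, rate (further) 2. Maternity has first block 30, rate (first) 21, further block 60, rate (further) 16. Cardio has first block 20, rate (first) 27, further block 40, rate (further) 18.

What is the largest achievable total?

Order all 10 blocks by rate: Cardio/tier1 27 > Maternity/tier1 21 > Cardio/tier2 18 > ICU/tier1 17 > Maternity/tier2 16 > Peds/tier1 14 > Psych/tier1 12 > Peds/tier2 10 > ICU/tier2 4 > Psych/tier2 2.
Cardio/tier1 (27): +20 ; 260 left.
Fill Maternity tier1 block (30 at 21) ; 230 left.
Cardio/tier2 (18): +40 ; 190 left.
ICU tier1 at 17: fill all 50 ; 140 left.
Maternity tier2 at 16: fill all 60 ; 80 left.
80 remain; put them into Peds tier1 at 14.
Total = 27×20 + 21×30 + 18×40 + 17×50 + 16×60 + 14×80 = 4820.

4820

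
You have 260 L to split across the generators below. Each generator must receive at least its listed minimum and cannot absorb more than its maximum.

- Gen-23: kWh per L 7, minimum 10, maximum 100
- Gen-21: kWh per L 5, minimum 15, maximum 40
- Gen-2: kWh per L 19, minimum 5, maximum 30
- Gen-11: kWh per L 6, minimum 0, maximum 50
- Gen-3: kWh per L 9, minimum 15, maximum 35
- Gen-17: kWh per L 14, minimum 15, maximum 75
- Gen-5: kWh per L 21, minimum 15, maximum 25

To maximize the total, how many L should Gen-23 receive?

Meeting every minimum uses 10+15+5+0+15+15+15 = 75 L, leaving 185.
Highest kWh per L first: Gen-5 21 > Gen-2 19 > Gen-17 14 > Gen-3 9 > Gen-23 7 > Gen-11 6 > Gen-21 5.
Give Gen-5 10 more to hit its cap of 25 — 175 left.
Gen-2 takes 25 more to reach its cap of 30 — 150 left.
Gen-17 takes 60 more to reach its cap of 75 — 90 left.
Give Gen-3 20 more to hit its cap of 35 — 70 left.
Gen-23 has room for 90 more but only 70 remain, so it gets 80.

80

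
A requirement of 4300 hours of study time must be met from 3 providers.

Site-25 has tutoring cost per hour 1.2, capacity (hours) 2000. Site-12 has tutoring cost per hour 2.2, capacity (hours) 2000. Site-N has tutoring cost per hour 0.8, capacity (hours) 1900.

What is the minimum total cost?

4800

Cheapest first:
Take 1900 from Site-N at 0.8 → need 2400 more.
Site-25 at 1.2: take all 2000 hours → 400 still needed.
Site-12 (2.2): take the remaining 400 → done.
Cost = 1900×0.8 + 2000×1.2 + 400×2.2 = 4800.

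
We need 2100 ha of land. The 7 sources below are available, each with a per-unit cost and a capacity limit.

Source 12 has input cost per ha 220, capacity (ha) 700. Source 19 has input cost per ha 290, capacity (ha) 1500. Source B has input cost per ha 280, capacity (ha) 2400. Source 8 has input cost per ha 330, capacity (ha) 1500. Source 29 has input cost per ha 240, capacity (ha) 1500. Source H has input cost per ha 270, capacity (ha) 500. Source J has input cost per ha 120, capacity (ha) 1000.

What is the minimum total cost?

Fill from the cheapest source first.
Source J at 120: take all 1000 ha — 1100 still needed.
Take 700 from Source 12 at 220 — need 400 more.
Source 29 at 240: take 400 of its 1500 — requirement met.
Source H, Source B, Source 19, Source 8: unused.
Cost = 1000×120 + 700×220 + 400×240 = 370000.

370000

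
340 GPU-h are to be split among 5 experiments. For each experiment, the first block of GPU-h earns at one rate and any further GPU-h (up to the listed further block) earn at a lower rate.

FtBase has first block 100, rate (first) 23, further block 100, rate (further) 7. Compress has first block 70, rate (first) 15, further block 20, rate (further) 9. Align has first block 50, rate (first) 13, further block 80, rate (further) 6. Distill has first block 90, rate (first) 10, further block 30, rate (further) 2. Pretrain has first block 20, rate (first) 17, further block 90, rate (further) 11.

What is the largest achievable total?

Order all 10 blocks by rate: FtBase/first 23 > Pretrain/first 17 > Compress/first 15 > Align/first 13 > Pretrain/second 11 > Distill/first 10 > Compress/second 9 > FtBase/second 7 > Align/second 6 > Distill/second 2.
FtBase/first (23): +100 — 240 left.
Pretrain first at 17: fill all 20 — 220 left.
Compress/first (15): +70 — 150 left.
Align first at 13: fill all 50 — 100 left.
Pretrain second at 11: fill all 90 — 10 left.
10 remain; put them into Distill first at 10.
Total = 23×100 + 17×20 + 15×70 + 13×50 + 11×90 + 10×10 = 5430.

5430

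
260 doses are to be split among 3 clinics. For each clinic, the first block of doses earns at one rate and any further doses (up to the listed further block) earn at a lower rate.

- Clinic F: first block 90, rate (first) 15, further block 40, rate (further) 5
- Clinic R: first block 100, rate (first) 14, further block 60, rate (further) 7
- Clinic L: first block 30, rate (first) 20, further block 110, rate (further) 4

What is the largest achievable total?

3630

Rank every tier by rate: Clinic L/first 20 > Clinic F/first 15 > Clinic R/first 14 > Clinic R/second 7 > Clinic F/second 5 > Clinic L/second 4.
Clinic L first at 20: fill all 30 ; 230 left.
Clinic F/first (15): +90 ; 140 left.
Fill Clinic R first block (100 at 14) ; 40 left.
Clinic R second at 7: only 40 left, fill 40.
Total = 20×30 + 15×90 + 14×100 + 7×40 = 3630.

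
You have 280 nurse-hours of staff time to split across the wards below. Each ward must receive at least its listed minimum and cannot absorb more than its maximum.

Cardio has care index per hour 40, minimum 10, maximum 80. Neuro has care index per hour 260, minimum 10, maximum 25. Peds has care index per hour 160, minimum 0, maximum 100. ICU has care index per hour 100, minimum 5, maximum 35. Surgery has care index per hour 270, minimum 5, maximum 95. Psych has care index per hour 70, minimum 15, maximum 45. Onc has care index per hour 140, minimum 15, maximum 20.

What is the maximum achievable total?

53900

Meeting every minimum uses 10+10+0+5+5+15+15 = 60 nurse-hours, leaving 220.
Rank by care index per hour: Surgery 270 > Neuro 260 > Peds 160 > Onc 140 > ICU 100 > Psych 70 > Cardio 40.
Surgery takes 90 more to reach its cap of 95 ; 130 left.
Give Neuro 15 more to hit its cap of 25 ; 115 left.
Peds: +100 to 100 (cap) ; 15 left.
Onc takes 5 more to reach its cap of 20 ; 10 left.
ICU has room for 30 more but only 10 remain, so it gets 15.
Total = 40×10 + 260×25 + 160×100 + 100×15 + 270×95 + 70×15 + 140×20 = 53900.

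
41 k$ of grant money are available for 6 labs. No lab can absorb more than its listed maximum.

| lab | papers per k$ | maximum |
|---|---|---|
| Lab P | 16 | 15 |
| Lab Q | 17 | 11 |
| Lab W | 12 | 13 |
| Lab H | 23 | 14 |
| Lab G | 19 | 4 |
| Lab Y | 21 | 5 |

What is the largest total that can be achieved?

Order the labs by papers per k$: Lab H 23 > Lab Y 21 > Lab G 19 > Lab Q 17 > Lab P 16 > Lab W 12.
Lab H: +14 to 14 (cap) → 27 left.
Give Lab Y 5 to hit its cap of 5 → 22 left.
Lab G: +4 to 4 (cap) → 18 left.
Lab Q takes 11 to reach its cap of 11 → 7 left.
Lab P: +7 (room for 15) → 7. Pool exhausted.
Total = 16×7 + 17×11 + 23×14 + 19×4 + 21×5 = 802.

802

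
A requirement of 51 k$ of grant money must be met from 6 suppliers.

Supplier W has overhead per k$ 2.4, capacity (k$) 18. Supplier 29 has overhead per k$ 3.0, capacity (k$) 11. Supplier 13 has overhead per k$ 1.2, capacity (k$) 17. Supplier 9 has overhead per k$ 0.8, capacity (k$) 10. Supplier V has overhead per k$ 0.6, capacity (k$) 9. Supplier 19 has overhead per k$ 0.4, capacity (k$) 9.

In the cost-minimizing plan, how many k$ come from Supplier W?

6

Cheapest first:
Supplier 19 (0.4): use full 9 — 42 k$ to go.
Take 9 from Supplier V at 0.6 — need 33 more.
Take 10 from Supplier 9 at 0.8 — need 23 more.
Take 17 from Supplier 13 at 1.2 — need 6 more.
Supplier W (2.4): take the remaining 6 — done.
Supplier 29: unused.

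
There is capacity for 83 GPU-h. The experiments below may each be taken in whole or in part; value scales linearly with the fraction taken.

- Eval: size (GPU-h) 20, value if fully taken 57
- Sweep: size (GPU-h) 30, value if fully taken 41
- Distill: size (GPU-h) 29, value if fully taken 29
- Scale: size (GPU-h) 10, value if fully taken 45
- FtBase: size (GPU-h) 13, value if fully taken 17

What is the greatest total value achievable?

Sort by value density: Scale 45/10≈4.5, Eval 57/20≈2.85, Sweep 41/30≈1.37, FtBase 17/13≈1.31, Distill 29/29≈1.
All 10 GPU-h of Scale fit (value 45) → 73 remain.
Take all of Eval (20 GPU-h, value 57) → 53 GPU-h left.
Take all of Sweep (30 GPU-h, value 41) → 23 GPU-h left.
FtBase: take in full, 13 GPU-h for value 17 → 10 left.
10 GPU-h left: a 10/29 share of Distill gives 29×10/29 = 10.
Total value = 170.

170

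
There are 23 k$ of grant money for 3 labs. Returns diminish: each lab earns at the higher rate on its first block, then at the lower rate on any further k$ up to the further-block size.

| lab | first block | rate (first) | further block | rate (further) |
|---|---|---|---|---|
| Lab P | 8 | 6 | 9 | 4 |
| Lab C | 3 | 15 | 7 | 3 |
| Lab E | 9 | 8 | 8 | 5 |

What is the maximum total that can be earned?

Order all 6 blocks by rate: Lab C/first 15 > Lab E/first 8 > Lab P/first 6 > Lab E/second 5 > Lab P/second 4 > Lab C/second 3.
Lab C first at 15: fill all 3 → 20 left.
Lab E first at 8: fill all 9 → 11 left.
Lab P first at 6: fill all 8 → 3 left.
Lab E/second: +3 of 8 at 5; pool empty.
Total = 15×3 + 8×9 + 6×8 + 5×3 = 180.

180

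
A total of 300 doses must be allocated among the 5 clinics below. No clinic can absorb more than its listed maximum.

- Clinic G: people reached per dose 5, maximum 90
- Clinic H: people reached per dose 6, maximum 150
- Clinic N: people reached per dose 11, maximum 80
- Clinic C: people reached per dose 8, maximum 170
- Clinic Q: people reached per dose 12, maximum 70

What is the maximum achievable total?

Highest people reached per dose first: Clinic Q 12 > Clinic N 11 > Clinic C 8 > Clinic H 6 > Clinic G 5.
Clinic Q takes 70 to reach its cap of 70 → 230 left.
Clinic N: +80 to 80 (cap) → 150 left.
Clinic C: +150 (room for 170) → 150. Pool exhausted.
Total = 11×80 + 8×150 + 12×70 = 2920.

2920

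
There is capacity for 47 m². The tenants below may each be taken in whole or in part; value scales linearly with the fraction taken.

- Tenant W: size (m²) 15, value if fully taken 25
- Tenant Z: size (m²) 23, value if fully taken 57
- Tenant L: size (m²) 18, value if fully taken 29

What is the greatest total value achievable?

Sort by value density: Tenant Z 57/23≈2.48, Tenant W 25/15≈1.67, Tenant L 29/18≈1.61.
All 23 m² of Tenant Z fit (value 57) → 24 remain.
Take all of Tenant W (15 m², value 25) → 9 m² left.
Only 9 m² remain; take 9/18 of Tenant L for value 29×9/18 = 14.5.
Total value = 96.5.

96.5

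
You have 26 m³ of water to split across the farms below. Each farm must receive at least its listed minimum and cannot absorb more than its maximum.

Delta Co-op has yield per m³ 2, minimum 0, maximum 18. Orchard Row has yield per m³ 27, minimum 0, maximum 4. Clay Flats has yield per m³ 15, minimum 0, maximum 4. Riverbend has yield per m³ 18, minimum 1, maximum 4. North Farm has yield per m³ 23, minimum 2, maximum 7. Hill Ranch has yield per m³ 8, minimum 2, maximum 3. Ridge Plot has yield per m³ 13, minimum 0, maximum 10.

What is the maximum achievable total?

Meeting every minimum uses 0+0+0+1+2+2+0 = 5 m³, leaving 21.
Rank by yield per m³: Orchard Row 27 > North Farm 23 > Riverbend 18 > Clay Flats 15 > Ridge Plot 13 > Hill Ranch 8 > Delta Co-op 2.
Orchard Row takes 4 more to reach its cap of 4 ; 17 left.
North Farm takes 5 more to reach its cap of 7 ; 12 left.
Riverbend: +3 to 4 (cap) ; 9 left.
Clay Flats takes 4 more to reach its cap of 4 ; 5 left.
Ridge Plot: +5 (room for 10) → 5. Pool exhausted.
Total = 27×4 + 15×4 + 18×4 + 23×7 + 8×2 + 13×5 = 482.

482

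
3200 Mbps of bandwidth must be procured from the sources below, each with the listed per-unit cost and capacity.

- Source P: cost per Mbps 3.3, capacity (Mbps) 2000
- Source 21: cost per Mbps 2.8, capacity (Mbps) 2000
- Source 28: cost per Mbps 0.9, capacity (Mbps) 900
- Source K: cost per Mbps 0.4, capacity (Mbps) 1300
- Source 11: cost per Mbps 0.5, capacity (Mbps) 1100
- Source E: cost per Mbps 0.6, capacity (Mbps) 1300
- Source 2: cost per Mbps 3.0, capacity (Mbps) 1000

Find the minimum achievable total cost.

1550

Fill from the cheapest source first.
Take 1300 from Source K at 0.4 → need 1900 more.
Source 11 (0.5): use full 1100 → 800 Mbps to go.
Source E at 0.6: take 800 of its 1300 → requirement met.
Source 28, Source 21, Source 2, Source P: unused.
Cost = 1300×0.4 + 1100×0.5 + 800×0.6 = 1550.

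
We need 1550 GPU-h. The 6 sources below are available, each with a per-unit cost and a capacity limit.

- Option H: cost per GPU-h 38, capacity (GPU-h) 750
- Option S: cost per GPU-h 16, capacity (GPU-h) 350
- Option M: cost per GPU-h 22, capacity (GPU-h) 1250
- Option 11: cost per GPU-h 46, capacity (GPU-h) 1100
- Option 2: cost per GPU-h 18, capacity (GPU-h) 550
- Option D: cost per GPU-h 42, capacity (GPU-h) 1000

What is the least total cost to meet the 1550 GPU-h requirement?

29800

Cheapest first:
Option S at 16: take all 350 GPU-h — 1200 still needed.
Option 2 at 18: take all 550 GPU-h — 650 still needed.
Take 650 from Option M at 22 to finish.
Option H, Option D, Option 11: unused.
Cost = 350×16 + 550×18 + 650×22 = 29800.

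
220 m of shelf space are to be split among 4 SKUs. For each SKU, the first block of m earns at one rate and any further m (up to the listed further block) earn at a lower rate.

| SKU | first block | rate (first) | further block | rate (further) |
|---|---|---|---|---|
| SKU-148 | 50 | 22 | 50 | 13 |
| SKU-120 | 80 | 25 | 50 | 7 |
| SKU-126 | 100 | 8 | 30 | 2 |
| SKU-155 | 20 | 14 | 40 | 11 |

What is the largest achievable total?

Order all 8 blocks by rate: SKU-120/first 25 > SKU-148/first 22 > SKU-155/first 14 > SKU-148/second 13 > SKU-155/second 11 > SKU-126/first 8 > SKU-120/second 7 > SKU-126/second 2.
SKU-120/first (25): +80 → 140 left.
SKU-148 first at 22: fill all 50 → 90 left.
SKU-155 first at 14: fill all 20 → 70 left.
Fill SKU-148 second block (50 at 13) → 20 left.
SKU-155/second: +20 of 40 at 11; pool empty.
Total = 25×80 + 22×50 + 14×20 + 13×50 + 11×20 = 4250.

4250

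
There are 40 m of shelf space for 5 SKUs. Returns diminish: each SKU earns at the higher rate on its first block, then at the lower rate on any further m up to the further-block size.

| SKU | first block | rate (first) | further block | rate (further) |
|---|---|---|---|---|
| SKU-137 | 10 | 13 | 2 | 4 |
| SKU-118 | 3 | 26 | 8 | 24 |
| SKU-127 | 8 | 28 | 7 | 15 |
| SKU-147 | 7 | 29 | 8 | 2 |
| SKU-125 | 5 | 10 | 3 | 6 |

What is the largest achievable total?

Order all 10 blocks by rate: SKU-147/tier1 29 > SKU-127/tier1 28 > SKU-118/tier1 26 > SKU-118/tier2 24 > SKU-127/tier2 15 > SKU-137/tier1 13 > SKU-125/tier1 10 > SKU-125/tier2 6 > SKU-137/tier2 4 > SKU-147/tier2 2.
Fill SKU-147 tier1 block (7 at 29) — 33 left.
Fill SKU-127 tier1 block (8 at 28) — 25 left.
SKU-118/tier1 (26): +3 — 22 left.
Fill SKU-118 tier2 block (8 at 24) — 14 left.
Fill SKU-127 tier2 block (7 at 15) — 7 left.
7 remain; put them into SKU-137 tier1 at 13.
Total = 29×7 + 28×8 + 26×3 + 24×8 + 15×7 + 13×7 = 893.

893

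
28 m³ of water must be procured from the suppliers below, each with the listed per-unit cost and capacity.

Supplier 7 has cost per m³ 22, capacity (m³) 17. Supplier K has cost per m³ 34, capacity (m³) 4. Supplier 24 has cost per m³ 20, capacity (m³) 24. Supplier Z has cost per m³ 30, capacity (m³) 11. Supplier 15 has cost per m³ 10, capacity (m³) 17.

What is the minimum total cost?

390

Use suppliers in increasing cost order.
Supplier 15 at 10: take all 17 m³ ; 11 still needed.
Take 11 from Supplier 24 at 20 to finish.
Supplier 7, Supplier Z, Supplier K: unused.
Cost = 17×10 + 11×20 = 390.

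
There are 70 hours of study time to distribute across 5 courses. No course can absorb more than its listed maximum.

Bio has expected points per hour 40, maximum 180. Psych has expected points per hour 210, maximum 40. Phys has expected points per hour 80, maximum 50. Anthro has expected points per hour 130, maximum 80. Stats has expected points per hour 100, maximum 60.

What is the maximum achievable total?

12300

Highest expected points per hour first: Psych 210 > Anthro 130 > Stats 100 > Phys 80 > Bio 40.
Give Psych 40 to hit its cap of 40 → 30 left.
Anthro has room for 80 but only 30 remain, so it gets 30.
Total = 210×40 + 130×30 = 12300.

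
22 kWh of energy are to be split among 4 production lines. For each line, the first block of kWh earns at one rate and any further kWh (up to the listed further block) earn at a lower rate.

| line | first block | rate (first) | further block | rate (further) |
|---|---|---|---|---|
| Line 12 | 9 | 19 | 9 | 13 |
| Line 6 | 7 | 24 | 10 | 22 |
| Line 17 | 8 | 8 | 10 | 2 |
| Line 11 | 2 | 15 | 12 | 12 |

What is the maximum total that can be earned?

Treat each block as its own option and order by rate: Line 6/tier1 24 > Line 6/tier2 22 > Line 12/tier1 19 > Line 11/tier1 15 > Line 12/tier2 13 > Line 11/tier2 12 > Line 17/tier1 8 > Line 17/tier2 2.
Line 6/tier1 (24): +7 ; 15 left.
Line 6 tier2 at 22: fill all 10 ; 5 left.
Line 12/tier1: +5 of 9 at 19; pool empty.
Total = 24×7 + 22×10 + 19×5 = 483.

483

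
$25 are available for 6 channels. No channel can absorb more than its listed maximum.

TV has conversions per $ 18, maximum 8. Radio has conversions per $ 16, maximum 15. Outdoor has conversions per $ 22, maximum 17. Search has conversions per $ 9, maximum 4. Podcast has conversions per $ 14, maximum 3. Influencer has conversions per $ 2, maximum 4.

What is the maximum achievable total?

518

Order the channels by conversions per $: Outdoor 22 > TV 18 > Radio 16 > Podcast 14 > Search 9 > Influencer 2.
Outdoor takes 17 to reach its cap of 17 ; 8 left.
TV takes 8 to reach its cap of 8 ; 0 left.
Total = 18×8 + 22×17 = 518.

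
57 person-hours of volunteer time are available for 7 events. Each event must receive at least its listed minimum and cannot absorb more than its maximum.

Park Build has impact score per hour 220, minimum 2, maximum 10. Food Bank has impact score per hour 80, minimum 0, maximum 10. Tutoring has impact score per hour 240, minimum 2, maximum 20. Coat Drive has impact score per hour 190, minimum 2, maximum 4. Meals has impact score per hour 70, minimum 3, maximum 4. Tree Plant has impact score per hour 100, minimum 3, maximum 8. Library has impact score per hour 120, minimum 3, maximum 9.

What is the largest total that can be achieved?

10090

Meeting every minimum uses 2+0+2+2+3+3+3 = 15 person-hours, leaving 42.
Rank by impact score per hour: Tutoring 240 > Park Build 220 > Coat Drive 190 > Library 120 > Tree Plant 100 > Food Bank 80 > Meals 70.
Give Tutoring 18 more to hit its cap of 20 — 24 left.
Park Build: +8 to 10 (cap) — 16 left.
Coat Drive: +2 to 4 (cap) — 14 left.
Give Library 6 more to hit its cap of 9 — 8 left.
Tree Plant: +5 to 8 (cap) — 3 left.
Only 3 left; Food Bank takes them to reach 3.
Total = 220×10 + 80×3 + 240×20 + 190×4 + 70×3 + 100×8 + 120×9 = 10090.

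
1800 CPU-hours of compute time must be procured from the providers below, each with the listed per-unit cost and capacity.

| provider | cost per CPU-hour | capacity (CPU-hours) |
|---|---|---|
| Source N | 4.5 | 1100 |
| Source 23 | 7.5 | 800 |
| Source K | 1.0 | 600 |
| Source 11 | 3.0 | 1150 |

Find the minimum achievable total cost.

Use providers in increasing cost order.
Source K (1.0): use full 600 — 1200 CPU-hours to go.
Source 11 at 3.0: take all 1150 CPU-hours — 50 still needed.
Take 50 from Source N at 4.5 to finish.
Source 23: unused.
Cost = 600×1.0 + 1150×3.0 + 50×4.5 = 4275.

4275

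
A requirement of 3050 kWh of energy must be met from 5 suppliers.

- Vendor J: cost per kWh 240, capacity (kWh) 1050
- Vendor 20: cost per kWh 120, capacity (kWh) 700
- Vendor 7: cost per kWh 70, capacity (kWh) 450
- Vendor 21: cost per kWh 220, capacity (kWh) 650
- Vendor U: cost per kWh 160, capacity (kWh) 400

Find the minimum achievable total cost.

Use suppliers in increasing cost order.
Take 450 from Vendor 7 at 70 → need 2600 more.
Take 700 from Vendor 20 at 120 → need 1900 more.
Take 400 from Vendor U at 160 → need 1500 more.
Take 650 from Vendor 21 at 220 → need 850 more.
Vendor J at 240: take 850 of its 1050 → requirement met.
Cost = 450×70 + 700×120 + 400×160 + 650×220 + 850×240 = 526500.

526500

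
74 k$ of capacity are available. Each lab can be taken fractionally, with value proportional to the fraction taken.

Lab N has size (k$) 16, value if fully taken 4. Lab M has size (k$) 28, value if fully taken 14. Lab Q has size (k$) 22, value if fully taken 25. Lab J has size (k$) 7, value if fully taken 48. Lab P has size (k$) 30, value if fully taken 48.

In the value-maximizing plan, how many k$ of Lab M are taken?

Rank by value-to-size ratio: Lab J 48/7≈6.86, Lab P 48/30≈1.6, Lab Q 25/22≈1.14, Lab M 14/28≈0.5, Lab N 4/16≈0.25.
Take all of Lab J (7 k$, value 48) ; 67 k$ left.
Take all of Lab P (30 k$, value 48) ; 37 k$ left.
Lab Q: take in full, 22 k$ for value 25 ; 15 left.
Fill the last 15 k$ with part of Lab M: 15/28 of it earns 7.5.

15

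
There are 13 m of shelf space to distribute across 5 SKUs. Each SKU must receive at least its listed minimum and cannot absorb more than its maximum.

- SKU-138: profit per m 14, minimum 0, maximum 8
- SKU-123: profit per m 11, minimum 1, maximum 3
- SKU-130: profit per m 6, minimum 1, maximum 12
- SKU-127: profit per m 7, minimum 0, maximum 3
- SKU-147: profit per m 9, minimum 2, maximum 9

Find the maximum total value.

158

Meeting every minimum uses 0+1+1+0+2 = 4 m, leaving 9.
Highest profit per m first: SKU-138 14 > SKU-123 11 > SKU-147 9 > SKU-127 7 > SKU-130 6.
Give SKU-138 8 more to hit its cap of 8 → 1 left.
Only 1 left; SKU-123 takes them to reach 2.
Total = 14×8 + 11×2 + 6×1 + 9×2 = 158.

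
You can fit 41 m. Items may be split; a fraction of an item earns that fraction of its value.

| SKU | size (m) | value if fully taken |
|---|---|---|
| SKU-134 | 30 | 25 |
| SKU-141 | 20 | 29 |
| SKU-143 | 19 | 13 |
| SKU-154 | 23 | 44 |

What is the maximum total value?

70.1

Best value per unit of size first: SKU-154 44/23≈1.91, SKU-141 29/20≈1.45, SKU-134 25/30≈0.833, SKU-143 13/19≈0.684.
Take all of SKU-154 (23 m, value 44) ; 18 m left.
18 m left: a 18/20 share of SKU-141 gives 29×18/20 = 26.1.
Total value = 70.1.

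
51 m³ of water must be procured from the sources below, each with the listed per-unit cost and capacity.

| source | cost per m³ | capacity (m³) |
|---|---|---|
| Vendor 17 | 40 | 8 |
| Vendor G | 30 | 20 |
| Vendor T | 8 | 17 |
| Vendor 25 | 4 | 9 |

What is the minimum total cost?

972

Use sources in increasing cost order.
Vendor 25 (4): use full 9 — 42 m³ to go.
Vendor T at 8: take all 17 m³ — 25 still needed.
Vendor G (30): use full 20 — 5 m³ to go.
Take 5 from Vendor 17 at 40 to finish.
Cost = 9×4 + 17×8 + 20×30 + 5×40 = 972.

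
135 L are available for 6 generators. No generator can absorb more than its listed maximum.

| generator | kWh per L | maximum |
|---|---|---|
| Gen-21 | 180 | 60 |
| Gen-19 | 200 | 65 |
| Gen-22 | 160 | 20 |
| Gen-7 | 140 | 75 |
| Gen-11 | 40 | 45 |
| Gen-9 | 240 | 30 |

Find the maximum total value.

Rank by kWh per L: Gen-9 240 > Gen-19 200 > Gen-21 180 > Gen-22 160 > Gen-7 140 > Gen-11 40.
Gen-9: +30 to 30 (cap) — 105 left.
Gen-19: +65 to 65 (cap) — 40 left.
Gen-21 has room for 60 but only 40 remain, so it gets 40.
Total = 180×40 + 200×65 + 240×30 = 27400.

27400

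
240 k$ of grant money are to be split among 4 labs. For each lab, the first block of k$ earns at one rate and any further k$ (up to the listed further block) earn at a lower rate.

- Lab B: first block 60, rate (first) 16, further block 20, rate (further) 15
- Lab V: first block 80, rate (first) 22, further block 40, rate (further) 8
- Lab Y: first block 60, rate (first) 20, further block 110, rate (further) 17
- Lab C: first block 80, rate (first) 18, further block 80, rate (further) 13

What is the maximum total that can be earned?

4740

Rank every tier by rate: Lab V/first 22 > Lab Y/first 20 > Lab C/first 18 > Lab Y/second 17 > Lab B/first 16 > Lab B/second 15 > Lab C/second 13 > Lab V/second 8.
Lab V first at 22: fill all 80 → 160 left.
Fill Lab Y first block (60 at 20) → 100 left.
Fill Lab C first block (80 at 18) → 20 left.
20 remain; put them into Lab Y second at 17.
Total = 22×80 + 20×60 + 18×80 + 17×20 = 4740.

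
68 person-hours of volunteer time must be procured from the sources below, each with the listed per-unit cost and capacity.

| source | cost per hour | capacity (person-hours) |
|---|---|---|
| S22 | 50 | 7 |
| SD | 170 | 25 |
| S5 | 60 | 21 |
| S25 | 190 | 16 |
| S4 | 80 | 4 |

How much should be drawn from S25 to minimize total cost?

11

Fill from the cheapest source first.
S22 (50): use full 7 — 61 person-hours to go.
S5 (60): use full 21 — 40 person-hours to go.
Take 4 from S4 at 80 — need 36 more.
Take 25 from SD at 170 — need 11 more.
Take 11 from S25 at 190 to finish.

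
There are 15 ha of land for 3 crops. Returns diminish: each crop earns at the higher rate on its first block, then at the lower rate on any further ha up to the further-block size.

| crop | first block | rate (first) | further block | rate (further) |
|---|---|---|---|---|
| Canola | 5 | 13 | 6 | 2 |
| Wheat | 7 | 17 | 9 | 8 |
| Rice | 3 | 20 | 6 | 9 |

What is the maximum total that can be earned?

244

Rank every tier by rate: Rice/first 20 > Wheat/first 17 > Canola/first 13 > Rice/second 9 > Wheat/second 8 > Canola/second 2.
Rice first at 20: fill all 3 — 12 left.
Wheat first at 17: fill all 7 — 5 left.
Canola/first (13): +5 — 0 left.
Total = 20×3 + 17×7 + 13×5 = 244.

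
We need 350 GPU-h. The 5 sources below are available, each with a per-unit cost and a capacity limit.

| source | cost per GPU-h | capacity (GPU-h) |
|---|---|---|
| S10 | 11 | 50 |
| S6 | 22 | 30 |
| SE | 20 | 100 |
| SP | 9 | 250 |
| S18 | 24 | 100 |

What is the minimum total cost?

Use sources in increasing cost order.
SP (9): use full 250 — 100 GPU-h to go.
S10 at 11: take all 50 GPU-h — 50 still needed.
SE at 20: take 50 of its 100 — requirement met.
S6, S18: unused.
Cost = 250×9 + 50×11 + 50×20 = 3800.

3800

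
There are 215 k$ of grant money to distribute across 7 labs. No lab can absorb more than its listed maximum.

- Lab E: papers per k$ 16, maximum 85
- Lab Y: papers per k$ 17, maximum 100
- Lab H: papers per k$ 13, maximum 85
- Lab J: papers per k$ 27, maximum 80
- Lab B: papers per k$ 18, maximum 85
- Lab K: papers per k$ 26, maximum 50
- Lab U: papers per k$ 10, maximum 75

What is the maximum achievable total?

Highest papers per k$ first: Lab J 27 > Lab K 26 > Lab B 18 > Lab Y 17 > Lab E 16 > Lab H 13 > Lab U 10.
Give Lab J 80 to hit its cap of 80 ; 135 left.
Give Lab K 50 to hit its cap of 50 ; 85 left.
Lab B: +85 to 85 (cap) ; 0 left.
Total = 27×80 + 18×85 + 26×50 = 4990.

4990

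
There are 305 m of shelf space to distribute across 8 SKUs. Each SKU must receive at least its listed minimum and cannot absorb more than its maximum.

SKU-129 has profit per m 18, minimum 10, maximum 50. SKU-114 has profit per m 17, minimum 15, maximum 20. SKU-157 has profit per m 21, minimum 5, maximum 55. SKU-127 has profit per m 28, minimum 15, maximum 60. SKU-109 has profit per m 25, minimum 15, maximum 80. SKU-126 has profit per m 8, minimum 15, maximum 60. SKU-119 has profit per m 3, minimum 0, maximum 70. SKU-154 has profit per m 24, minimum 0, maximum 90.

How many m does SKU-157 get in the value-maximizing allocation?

Meeting every minimum uses 10+15+5+15+15+15+0+0 = 75 m, leaving 230.
Highest profit per m first: SKU-127 28 > SKU-109 25 > SKU-154 24 > SKU-157 21 > SKU-129 18 > SKU-114 17 > SKU-126 8 > SKU-119 3.
Give SKU-127 45 more to hit its cap of 60 ; 185 left.
Give SKU-109 65 more to hit its cap of 80 ; 120 left.
Give SKU-154 90 more to hit its cap of 90 ; 30 left.
Only 30 left; SKU-157 takes them to reach 35.

35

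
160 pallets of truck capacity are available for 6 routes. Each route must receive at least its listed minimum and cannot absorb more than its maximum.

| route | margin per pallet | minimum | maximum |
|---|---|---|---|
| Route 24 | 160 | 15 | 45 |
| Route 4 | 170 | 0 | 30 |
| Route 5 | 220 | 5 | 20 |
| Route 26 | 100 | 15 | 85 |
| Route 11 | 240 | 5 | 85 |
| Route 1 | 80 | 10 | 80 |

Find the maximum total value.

32050

Meeting every minimum uses 15+0+5+15+5+10 = 50 pallets, leaving 110.
Highest margin per pallet first: Route 11 240 > Route 5 220 > Route 4 170 > Route 24 160 > Route 26 100 > Route 1 80.
Route 11 takes 80 more to reach its cap of 85 — 30 left.
Route 5 takes 15 more to reach its cap of 20 — 15 left.
Only 15 left; Route 4 takes them to reach 15.
Total = 160×15 + 170×15 + 220×20 + 100×15 + 240×85 + 80×10 = 32050.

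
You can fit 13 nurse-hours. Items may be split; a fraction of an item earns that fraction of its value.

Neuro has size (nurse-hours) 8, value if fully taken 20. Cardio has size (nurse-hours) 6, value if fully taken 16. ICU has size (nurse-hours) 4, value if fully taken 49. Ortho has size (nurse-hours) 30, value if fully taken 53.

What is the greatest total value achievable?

72.5

Rank by value-to-size ratio: ICU 49/4≈12.2, Cardio 16/6≈2.67, Neuro 20/8≈2.5, Ortho 53/30≈1.77.
Take all of ICU (4 nurse-hours, value 49) → 9 nurse-hours left.
Take all of Cardio (6 nurse-hours, value 16) → 3 nurse-hours left.
Only 3 nurse-hours remain; take 3/8 of Neuro for value 20×3/8 = 7.5.
Total value = 72.5.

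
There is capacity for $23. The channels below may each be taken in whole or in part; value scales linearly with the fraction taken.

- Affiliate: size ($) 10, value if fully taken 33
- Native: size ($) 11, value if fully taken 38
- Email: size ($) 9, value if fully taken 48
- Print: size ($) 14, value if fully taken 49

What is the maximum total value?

Sort by value density: Email 48/9≈5.33, Print 49/14≈3.5, Native 38/11≈3.45, Affiliate 33/10≈3.3.
Email: take in full, 9 $ for value 48 — 14 left.
Print: take in full, 14 $ for value 49 — 0 left.
Total value = 97.

97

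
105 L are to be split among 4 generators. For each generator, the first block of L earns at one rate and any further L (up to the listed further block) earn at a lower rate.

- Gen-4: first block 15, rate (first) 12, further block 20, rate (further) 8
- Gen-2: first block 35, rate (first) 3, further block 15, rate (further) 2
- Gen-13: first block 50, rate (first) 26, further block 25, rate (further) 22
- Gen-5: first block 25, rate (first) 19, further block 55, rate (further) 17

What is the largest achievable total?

2410

Rank every tier by rate: Gen-13/tier1 26 > Gen-13/tier2 22 > Gen-5/tier1 19 > Gen-5/tier2 17 > Gen-4/tier1 12 > Gen-4/tier2 8 > Gen-2/tier1 3 > Gen-2/tier2 2.
Gen-13/tier1 (26): +50 — 55 left.
Fill Gen-13 tier2 block (25 at 22) — 30 left.
Gen-5/tier1 (19): +25 — 5 left.
5 remain; put them into Gen-5 tier2 at 17.
Total = 26×50 + 22×25 + 19×25 + 17×5 = 2410.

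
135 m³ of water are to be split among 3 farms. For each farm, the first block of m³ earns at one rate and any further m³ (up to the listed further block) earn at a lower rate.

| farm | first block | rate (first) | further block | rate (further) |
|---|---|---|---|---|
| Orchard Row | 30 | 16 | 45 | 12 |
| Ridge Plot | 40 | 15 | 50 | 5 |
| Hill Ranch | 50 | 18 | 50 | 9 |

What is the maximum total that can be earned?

2160

Order all 6 blocks by rate: Hill Ranch/tier1 18 > Orchard Row/tier1 16 > Ridge Plot/tier1 15 > Orchard Row/tier2 12 > Hill Ranch/tier2 9 > Ridge Plot/tier2 5.
Fill Hill Ranch tier1 block (50 at 18) → 85 left.
Orchard Row/tier1 (16): +30 → 55 left.
Fill Ridge Plot tier1 block (40 at 15) → 15 left.
Orchard Row/tier2: +15 of 45 at 12; pool empty.
Total = 18×50 + 16×30 + 15×40 + 12×15 = 2160.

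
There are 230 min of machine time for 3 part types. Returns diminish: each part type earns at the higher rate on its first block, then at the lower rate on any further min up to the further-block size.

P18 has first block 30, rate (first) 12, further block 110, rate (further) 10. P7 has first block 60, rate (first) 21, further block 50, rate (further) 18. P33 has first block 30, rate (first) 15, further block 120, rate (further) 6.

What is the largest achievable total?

Order all 6 blocks by rate: P7/first 21 > P7/second 18 > P33/first 15 > P18/first 12 > P18/second 10 > P33/second 6.
P7/first (21): +60 ; 170 left.
P7/second (18): +50 ; 120 left.
P33/first (15): +30 ; 90 left.
P18/first (12): +30 ; 60 left.
P18/second: +60 of 110 at 10; pool empty.
Total = 21×60 + 18×50 + 15×30 + 12×30 + 10×60 = 3570.

3570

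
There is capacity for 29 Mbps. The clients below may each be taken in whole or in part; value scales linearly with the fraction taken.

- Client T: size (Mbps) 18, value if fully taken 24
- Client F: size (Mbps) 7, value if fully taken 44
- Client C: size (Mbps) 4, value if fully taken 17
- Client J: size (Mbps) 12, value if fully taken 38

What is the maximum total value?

107

Rank by value-to-size ratio: Client F 44/7≈6.29, Client C 17/4≈4.25, Client J 38/12≈3.17, Client T 24/18≈1.33.
Client F: take in full, 7 Mbps for value 44 → 22 left.
Client C: take in full, 4 Mbps for value 17 → 18 left.
All 12 Mbps of Client J fit (value 38) → 6 remain.
Fill the last 6 Mbps with part of Client T: 6/18 of it earns 8.
Total value = 107.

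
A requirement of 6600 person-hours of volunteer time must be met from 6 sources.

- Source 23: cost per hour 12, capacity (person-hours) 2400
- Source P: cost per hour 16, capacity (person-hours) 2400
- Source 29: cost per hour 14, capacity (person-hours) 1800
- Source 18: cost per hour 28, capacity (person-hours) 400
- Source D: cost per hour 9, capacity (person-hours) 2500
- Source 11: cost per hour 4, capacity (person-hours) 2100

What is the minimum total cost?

54900

Use sources in increasing cost order.
Source 11 (4): use full 2100 ; 4500 person-hours to go.
Source D (9): use full 2500 ; 2000 person-hours to go.
Source 23 at 12: take 2000 of its 2400 ; requirement met.
Source 29, Source P, Source 18: unused.
Cost = 2100×4 + 2500×9 + 2000×12 = 54900.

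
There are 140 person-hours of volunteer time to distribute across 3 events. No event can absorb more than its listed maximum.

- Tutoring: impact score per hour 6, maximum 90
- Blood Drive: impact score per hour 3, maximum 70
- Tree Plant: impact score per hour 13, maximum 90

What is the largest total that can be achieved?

1470

Highest impact score per hour first: Tree Plant 13 > Tutoring 6 > Blood Drive 3.
Tree Plant takes 90 to reach its cap of 90 — 50 left.
Tutoring: +50 (room for 90) → 50. Pool exhausted.
Total = 6×50 + 13×90 = 1470.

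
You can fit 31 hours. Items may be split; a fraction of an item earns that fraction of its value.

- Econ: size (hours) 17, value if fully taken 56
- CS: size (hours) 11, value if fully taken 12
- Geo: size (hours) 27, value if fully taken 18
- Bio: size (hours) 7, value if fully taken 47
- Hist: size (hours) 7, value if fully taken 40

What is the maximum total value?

143

Best value per unit of size first: Bio 47/7≈6.71, Hist 40/7≈5.71, Econ 56/17≈3.29, CS 12/11≈1.09, Geo 18/27≈0.667.
All 7 hours of Bio fit (value 47) → 24 remain.
Hist: take in full, 7 hours for value 40 → 17 left.
Take all of Econ (17 hours, value 56) → 0 hours left.
Total value = 143.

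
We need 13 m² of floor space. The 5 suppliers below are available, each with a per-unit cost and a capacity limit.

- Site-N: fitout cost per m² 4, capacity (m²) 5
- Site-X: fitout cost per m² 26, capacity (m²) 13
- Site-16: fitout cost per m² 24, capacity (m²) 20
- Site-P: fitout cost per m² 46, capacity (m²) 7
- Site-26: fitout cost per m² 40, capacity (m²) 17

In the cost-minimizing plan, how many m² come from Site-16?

8

Cheapest first:
Site-N (4): use full 5 → 8 m² to go.
Take 8 from Site-16 at 24 to finish.
Site-X, Site-26, Site-P: unused.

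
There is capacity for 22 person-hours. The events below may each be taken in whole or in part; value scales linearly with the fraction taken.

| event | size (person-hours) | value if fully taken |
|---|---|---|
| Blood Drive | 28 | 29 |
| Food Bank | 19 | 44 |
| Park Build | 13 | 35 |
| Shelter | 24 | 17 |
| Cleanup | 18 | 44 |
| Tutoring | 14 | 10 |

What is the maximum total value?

Sort by value density: Park Build 35/13≈2.69, Cleanup 44/18≈2.44, Food Bank 44/19≈2.32, Blood Drive 29/28≈1.04, Tutoring 10/14≈0.714, Shelter 17/24≈0.708.
All 13 person-hours of Park Build fit (value 35) ; 9 remain.
9 person-hours left: a 9/18 share of Cleanup gives 44×9/18 = 22.
Total value = 57.

57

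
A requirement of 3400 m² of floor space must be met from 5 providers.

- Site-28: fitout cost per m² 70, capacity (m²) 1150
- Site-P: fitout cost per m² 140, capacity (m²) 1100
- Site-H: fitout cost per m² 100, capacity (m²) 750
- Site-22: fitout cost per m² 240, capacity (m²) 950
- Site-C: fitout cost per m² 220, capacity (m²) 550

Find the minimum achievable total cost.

397500

Cheapest first:
Site-28 at 70: take all 1150 m² — 2250 still needed.
Site-H (100): use full 750 — 1500 m² to go.
Site-P (140): use full 1100 — 400 m² to go.
Site-C (220): take the remaining 400 — done.
Site-22: unused.
Cost = 1150×70 + 750×100 + 1100×140 + 400×220 = 397500.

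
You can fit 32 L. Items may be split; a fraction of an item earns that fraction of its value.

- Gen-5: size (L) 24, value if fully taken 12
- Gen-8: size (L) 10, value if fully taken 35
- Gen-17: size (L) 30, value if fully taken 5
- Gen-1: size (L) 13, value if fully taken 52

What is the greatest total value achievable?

Best value per unit of size first: Gen-1 52/13≈4, Gen-8 35/10≈3.5, Gen-5 12/24≈0.5, Gen-17 5/30≈0.167.
Gen-1: take in full, 13 L for value 52 → 19 left.
Take all of Gen-8 (10 L, value 35) → 9 L left.
9 L left: a 9/24 share of Gen-5 gives 12×9/24 = 4.5.
Total value = 91.5.

91.5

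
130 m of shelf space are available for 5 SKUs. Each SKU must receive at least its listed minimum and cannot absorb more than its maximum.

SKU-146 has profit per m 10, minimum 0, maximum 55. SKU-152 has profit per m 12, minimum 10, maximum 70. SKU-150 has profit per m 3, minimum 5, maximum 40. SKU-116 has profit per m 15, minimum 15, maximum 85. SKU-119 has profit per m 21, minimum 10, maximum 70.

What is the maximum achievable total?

Meeting every minimum uses 0+10+5+15+10 = 40 m, leaving 90.
Order the SKUs by profit per m: SKU-119 21 > SKU-116 15 > SKU-152 12 > SKU-146 10 > SKU-150 3.
SKU-119 takes 60 more to reach its cap of 70 → 30 left.
Only 30 left; SKU-116 takes them to reach 45.
Total = 12×10 + 3×5 + 15×45 + 21×70 = 2280.

2280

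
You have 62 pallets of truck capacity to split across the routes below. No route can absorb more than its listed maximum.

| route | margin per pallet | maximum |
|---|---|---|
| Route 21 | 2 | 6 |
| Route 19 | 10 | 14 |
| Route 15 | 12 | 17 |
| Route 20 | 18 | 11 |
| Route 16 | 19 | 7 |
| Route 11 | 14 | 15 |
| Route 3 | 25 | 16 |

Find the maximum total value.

Order the routes by margin per pallet: Route 3 25 > Route 16 19 > Route 20 18 > Route 11 14 > Route 15 12 > Route 19 10 > Route 21 2.
Give Route 3 16 to hit its cap of 16 ; 46 left.
Route 16 takes 7 to reach its cap of 7 ; 39 left.
Route 20: +11 to 11 (cap) ; 28 left.
Give Route 11 15 to hit its cap of 15 ; 13 left.
Route 15: +13 (room for 17) → 13. Pool exhausted.
Total = 12×13 + 18×11 + 19×7 + 14×15 + 25×16 = 1097.

1097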